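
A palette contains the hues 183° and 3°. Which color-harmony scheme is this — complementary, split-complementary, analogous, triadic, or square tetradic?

Sort the hues: 3°, 183°.
Successive gaps around the wheel: 180°, 180°.
Two hues 180° apart are complementary.

complementary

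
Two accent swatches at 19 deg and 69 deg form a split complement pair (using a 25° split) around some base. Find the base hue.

224°

The accents sit 25° either side of the complement, so the complement is their short-arc midpoint on the wheel.
Short-arc midpoint of 19° and 69°: 44°.
Base is 180° from the complement: 44 − 180 = -136 → -136 + 360 = 224°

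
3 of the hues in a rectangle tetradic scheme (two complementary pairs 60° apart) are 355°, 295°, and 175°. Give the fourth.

115°

A rectangular tetradic uses two complementary pairs 60° apart: offsets 0°, 60°, 180°, 240°.
Among {175°, 295°, 355°}, 175° and 355° are a 180° pair.
The remaining hue 295° needs its own complement: 295 + 180 = 475 → 475 − 360 = 115°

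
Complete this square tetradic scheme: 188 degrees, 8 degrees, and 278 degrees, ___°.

A square tetradic scheme places four hues every 90°.
The full set through 8° is {8°, 98°, 188°, 278°}.
Given {8°, 188°, 278°}, the missing hue is 98°.

98°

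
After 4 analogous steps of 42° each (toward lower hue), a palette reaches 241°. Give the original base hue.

4 steps of 42° (toward lower hue) give a net shift of −168°.
Start = end − shift: 241 + 168 = 409 → 409 − 360 = 49°

49°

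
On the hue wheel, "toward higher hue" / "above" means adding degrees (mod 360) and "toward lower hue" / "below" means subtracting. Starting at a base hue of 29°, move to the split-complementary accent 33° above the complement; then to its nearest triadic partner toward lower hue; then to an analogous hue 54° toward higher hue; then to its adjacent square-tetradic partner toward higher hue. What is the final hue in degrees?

266°

+213° (split-comp 33° ↑): 29 + 213 = 242°
−120° (triadic ↓): 242 − 120 = 122°
+54° (analog 54° ↑): 122 + 54 = 176°
+90° (square ↑): 176 + 90 = 266°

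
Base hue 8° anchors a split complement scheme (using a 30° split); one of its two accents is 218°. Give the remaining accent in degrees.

158°

Split-complementary hues sit 30° either side of the complement.
Complement of the base 8°: 8 + 180 = 188°
The given accent 218° is 30° one side of 188°; the other accent sits 30° the other side: 188 − 30 = 158°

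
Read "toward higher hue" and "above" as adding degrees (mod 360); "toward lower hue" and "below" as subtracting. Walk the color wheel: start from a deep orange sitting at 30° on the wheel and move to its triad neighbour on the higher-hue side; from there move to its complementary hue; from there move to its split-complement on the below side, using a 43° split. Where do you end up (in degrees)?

+120° (triadic ↑): 30 + 120 = 150°
+180° (complement): 150 + 180 = 330°
+137° (split-comp 43° ↓): 330 + 137 = 467 → 467 − 360 = 107°

107°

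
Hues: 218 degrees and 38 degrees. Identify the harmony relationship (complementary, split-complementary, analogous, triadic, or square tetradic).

Sort the hues: 38°, 218°.
Successive gaps around the wheel: 180°, 180°.
Two hues 180° apart are complementary.

complementary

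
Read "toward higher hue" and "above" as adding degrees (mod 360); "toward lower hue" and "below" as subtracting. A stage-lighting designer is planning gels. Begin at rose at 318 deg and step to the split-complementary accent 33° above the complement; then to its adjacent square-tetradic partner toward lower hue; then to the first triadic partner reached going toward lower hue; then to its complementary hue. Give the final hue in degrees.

141°

split-comp 33° ↑ +213°: 318 + 213 = 531 → 531 − 360 = 171°
square ↓ −90°: 171 − 90 = 81°
triadic ↓ −120°: 81 − 120 = -39 → -39 + 360 = 321°
complement +180°: 321 + 180 = 501 → 501 − 360 = 141°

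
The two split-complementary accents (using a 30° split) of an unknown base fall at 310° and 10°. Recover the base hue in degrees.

The accents sit 30° either side of the complement, so the complement is their short-arc midpoint on the wheel.
Short-arc midpoint of 310° and 10°: 340°.
Base is 180° from the complement: 340 − 180 = 160°

160°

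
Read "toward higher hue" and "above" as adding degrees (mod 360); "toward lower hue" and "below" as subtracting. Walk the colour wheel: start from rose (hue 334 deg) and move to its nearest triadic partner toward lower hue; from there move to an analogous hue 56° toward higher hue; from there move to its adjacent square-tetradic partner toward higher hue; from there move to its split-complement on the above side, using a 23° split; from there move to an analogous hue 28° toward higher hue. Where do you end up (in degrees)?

334 − 120 = 214°   (triadic ↓)
214 + 56 = 270°   (analog 56° ↑)
270 + 90 = 360 → 360 − 360 = 0°   (square ↑)
0 + 203 = 203°   (split-comp 23° ↑)
203 + 28 = 231°   (analog 28° ↑)

231°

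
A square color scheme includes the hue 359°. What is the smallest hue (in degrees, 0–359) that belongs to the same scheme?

A square tetradic scheme places four hues every 90°.
The full set through 359° is {89°, 179°, 269°, 359°}.

89°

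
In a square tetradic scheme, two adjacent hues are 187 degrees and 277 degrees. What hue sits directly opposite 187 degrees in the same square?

7°

A square tetradic scheme places four hues 90° apart; opposite corners are 180° apart.
187 + 180 = 367 → 367 − 360 = 7°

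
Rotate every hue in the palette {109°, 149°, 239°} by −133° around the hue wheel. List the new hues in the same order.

109 − 133 = -24 → -24 + 360 = 336°
149 − 133 = 16°
239 − 133 = 106°

336°, 16°, 106°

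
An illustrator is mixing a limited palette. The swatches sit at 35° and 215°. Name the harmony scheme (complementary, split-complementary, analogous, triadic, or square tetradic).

complementary

Sort the hues: 35°, 215°.
Successive gaps around the wheel: 180°, 180°.
Two hues 180° apart are complementary.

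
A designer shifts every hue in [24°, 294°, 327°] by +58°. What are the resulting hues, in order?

82°, 352°, 25°

24 + 58 = 82°
294 + 58 = 352°
327 + 58 = 385 → 385 − 360 = 25°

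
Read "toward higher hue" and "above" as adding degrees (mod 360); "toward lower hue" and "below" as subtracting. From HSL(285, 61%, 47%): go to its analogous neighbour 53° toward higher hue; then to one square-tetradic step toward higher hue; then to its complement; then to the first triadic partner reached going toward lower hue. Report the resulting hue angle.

analog 53° ↑ +53°: 285 + 53 = 338°
square ↑ +90°: 338 + 90 = 428 → 428 − 360 = 68°
complement +180°: 68 + 180 = 248°
triadic ↓ −120°: 248 − 120 = 128°

128°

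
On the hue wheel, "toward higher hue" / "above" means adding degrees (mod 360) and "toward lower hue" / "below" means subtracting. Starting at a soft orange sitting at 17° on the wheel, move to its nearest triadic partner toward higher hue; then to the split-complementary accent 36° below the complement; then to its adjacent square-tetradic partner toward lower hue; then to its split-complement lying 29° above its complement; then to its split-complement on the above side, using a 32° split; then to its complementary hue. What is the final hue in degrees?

triadic ↑ +120°: 17 + 120 = 137°
split-comp 36° ↓ +144°: 137 + 144 = 281°
square ↓ −90°: 281 − 90 = 191°
split-comp 29° ↑ +209°: 191 + 209 = 400 → 400 − 360 = 40°
split-comp 32° ↑ +212°: 40 + 212 = 252°
complement +180°: 252 + 180 = 432 → 432 − 360 = 72°

72°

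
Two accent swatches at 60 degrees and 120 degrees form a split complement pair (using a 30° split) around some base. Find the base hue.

The accents sit 30° either side of the complement, so the complement is their short-arc midpoint on the wheel.
Short-arc midpoint of 60° and 120°: 90°.
Base is 180° from the complement: 90 − 180 = -90 → -90 + 360 = 270°

270°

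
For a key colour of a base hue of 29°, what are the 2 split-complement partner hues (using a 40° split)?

169° and 249°

Split-complementary hues sit 40° either side of the complement.
Complement of 29°: 29 + 180 = 209°
209 − 40 = 169°
209 + 40 = 249°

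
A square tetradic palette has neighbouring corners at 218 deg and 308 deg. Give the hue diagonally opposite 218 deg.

38°

A square tetradic scheme places four hues 90° apart; opposite corners are 180° apart.
218 + 180 = 398 → 398 − 360 = 38°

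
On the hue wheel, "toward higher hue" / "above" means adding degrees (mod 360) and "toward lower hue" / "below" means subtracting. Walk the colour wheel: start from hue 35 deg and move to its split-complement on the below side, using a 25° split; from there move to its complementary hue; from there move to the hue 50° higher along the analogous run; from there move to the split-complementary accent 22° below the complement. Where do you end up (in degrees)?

split-comp 25° ↓ +155°: 35 + 155 = 190°
complement +180°: 190 + 180 = 370 → 370 − 360 = 10°
analog 50° ↑ +50°: 10 + 50 = 60°
split-comp 22° ↓ +158°: 60 + 158 = 218°

218°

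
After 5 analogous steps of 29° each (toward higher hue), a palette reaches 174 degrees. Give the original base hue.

5 steps of 29° (toward higher hue) give a net shift of +145°.
Start = end − shift: 174 − 145 = 29°

29°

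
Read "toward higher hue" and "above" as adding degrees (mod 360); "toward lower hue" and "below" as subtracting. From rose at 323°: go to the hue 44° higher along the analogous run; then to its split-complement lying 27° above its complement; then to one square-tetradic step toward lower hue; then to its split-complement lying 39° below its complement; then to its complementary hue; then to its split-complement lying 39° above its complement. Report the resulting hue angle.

304°

323 + 44 = 367 → 367 − 360 = 7°   (analog 44° ↑)
7 + 207 = 214°   (split-comp 27° ↑)
214 − 90 = 124°   (square ↓)
124 + 141 = 265°   (split-comp 39° ↓)
265 + 180 = 445 → 445 − 360 = 85°   (complement)
85 + 219 = 304°   (split-comp 39° ↑)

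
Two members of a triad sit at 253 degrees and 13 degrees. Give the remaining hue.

133°

A triad spaces three hues 120° apart.
The full set is {13°, 133°, 253°}.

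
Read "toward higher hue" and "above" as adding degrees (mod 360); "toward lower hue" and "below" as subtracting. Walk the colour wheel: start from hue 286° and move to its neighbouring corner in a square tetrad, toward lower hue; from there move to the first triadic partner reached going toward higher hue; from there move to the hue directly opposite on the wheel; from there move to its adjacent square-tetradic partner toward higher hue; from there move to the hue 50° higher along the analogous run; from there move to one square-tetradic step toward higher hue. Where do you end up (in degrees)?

286 − 90 = 196°   (square ↓)
196 + 120 = 316°   (triadic ↑)
316 + 180 = 496 → 496 − 360 = 136°   (complement)
136 + 90 = 226°   (square ↑)
226 + 50 = 276°   (analog 50° ↑)
276 + 90 = 366 → 366 − 360 = 6°   (square ↑)

6°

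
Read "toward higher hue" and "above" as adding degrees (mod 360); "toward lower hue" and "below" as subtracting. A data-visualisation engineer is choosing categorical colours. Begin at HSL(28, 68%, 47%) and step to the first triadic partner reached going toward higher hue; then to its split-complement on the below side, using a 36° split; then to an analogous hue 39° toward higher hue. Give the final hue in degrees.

+120° (triadic ↑): 28 + 120 = 148°
+144° (split-comp 36° ↓): 148 + 144 = 292°
+39° (analog 39° ↑): 292 + 39 = 331°

331°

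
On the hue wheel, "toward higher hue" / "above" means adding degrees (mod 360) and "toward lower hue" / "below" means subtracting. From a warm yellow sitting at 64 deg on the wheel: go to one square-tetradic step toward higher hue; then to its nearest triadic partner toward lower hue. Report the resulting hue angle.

+90° (square ↑): 64 + 90 = 154°
−120° (triadic ↓): 154 − 120 = 34°

34°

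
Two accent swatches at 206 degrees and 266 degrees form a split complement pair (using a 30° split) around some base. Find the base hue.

The accents sit 30° either side of the complement, so the complement is their short-arc midpoint on the wheel.
Short-arc midpoint of 206° and 266°: 236°.
Base is 180° from the complement: 236 − 180 = 56°

56°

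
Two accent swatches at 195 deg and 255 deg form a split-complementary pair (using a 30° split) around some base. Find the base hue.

The accents sit 30° either side of the complement, so the complement is their short-arc midpoint on the wheel.
Short-arc midpoint of 195° and 255°: 225°.
Base is 180° from the complement: 225 − 180 = 45°

45°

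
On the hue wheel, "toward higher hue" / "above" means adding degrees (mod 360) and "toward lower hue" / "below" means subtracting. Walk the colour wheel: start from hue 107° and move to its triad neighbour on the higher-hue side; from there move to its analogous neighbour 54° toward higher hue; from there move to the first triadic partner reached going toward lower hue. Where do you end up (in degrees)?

161°

triadic ↑ +120°: 107 + 120 = 227°
analog 54° ↑ +54°: 227 + 54 = 281°
triadic ↓ −120°: 281 − 120 = 161°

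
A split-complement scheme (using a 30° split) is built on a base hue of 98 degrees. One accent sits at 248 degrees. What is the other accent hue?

Split-complementary hues sit 30° either side of the complement.
Complement of the base 98°: 98 + 180 = 278°
The given accent 248° is 30° one side of 278°; the other accent sits 30° the other side: 278 + 30 = 308°

308°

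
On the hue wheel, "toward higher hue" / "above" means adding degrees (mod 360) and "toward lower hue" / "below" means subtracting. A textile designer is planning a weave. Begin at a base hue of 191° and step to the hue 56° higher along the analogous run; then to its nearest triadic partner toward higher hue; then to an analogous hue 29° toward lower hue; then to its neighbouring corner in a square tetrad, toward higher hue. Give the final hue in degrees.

68°

191 + 56 = 247°   (analog 56° ↑)
247 + 120 = 367 → 367 − 360 = 7°   (triadic ↑)
7 − 29 = -22 → -22 + 360 = 338°   (analog 29° ↓)
338 + 90 = 428 → 428 − 360 = 68°   (square ↑)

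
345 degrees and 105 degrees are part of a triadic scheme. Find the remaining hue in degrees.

A triad places three hues 120° apart.
The full set through 105° is {105°, 225°, 345°}.
Given {105°, 345°}, the missing hue is 225°.

225°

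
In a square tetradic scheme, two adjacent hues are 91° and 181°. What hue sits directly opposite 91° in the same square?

271°

A square tetradic scheme places four hues 90° apart; opposite corners are 180° apart.
91 + 180 = 271°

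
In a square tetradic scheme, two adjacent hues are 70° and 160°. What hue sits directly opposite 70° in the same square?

A square tetradic scheme places four hues 90° apart; opposite corners are 180° apart.
70 + 180 = 250°

250°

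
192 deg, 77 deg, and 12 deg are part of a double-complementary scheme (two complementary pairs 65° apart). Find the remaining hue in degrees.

257°

A rectangular tetradic uses two complementary pairs 65° apart: offsets 0°, 65°, 180°, 245°.
Among {12°, 77°, 192°}, 192° and 12° are a 180° pair.
The remaining hue 77° needs its own complement: 77 + 180 = 257°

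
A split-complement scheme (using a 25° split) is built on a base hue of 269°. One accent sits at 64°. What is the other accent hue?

114°

Split-complementary hues sit 25° either side of the complement.
Complement of the base 269°: 269 + 180 = 449 → 449 − 360 = 89°
The given accent 64° is 25° one side of 89°; the other accent sits 25° the other side: 89 + 25 = 114°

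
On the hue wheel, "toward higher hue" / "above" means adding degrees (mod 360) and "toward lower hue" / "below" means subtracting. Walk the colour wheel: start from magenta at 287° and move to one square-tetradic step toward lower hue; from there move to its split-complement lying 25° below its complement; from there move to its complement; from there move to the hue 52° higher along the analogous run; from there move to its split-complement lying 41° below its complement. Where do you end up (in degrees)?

3°

287 − 90 = 197°   (square ↓)
197 + 155 = 352°   (split-comp 25° ↓)
352 + 180 = 532 → 532 − 360 = 172°   (complement)
172 + 52 = 224°   (analog 52° ↑)
224 + 139 = 363 → 363 − 360 = 3°   (split-comp 41° ↓)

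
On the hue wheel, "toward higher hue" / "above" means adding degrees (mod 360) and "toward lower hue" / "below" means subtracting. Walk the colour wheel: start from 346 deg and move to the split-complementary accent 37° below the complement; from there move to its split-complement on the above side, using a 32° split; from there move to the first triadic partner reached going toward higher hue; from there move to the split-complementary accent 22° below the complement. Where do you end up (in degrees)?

split-comp 37° ↓ +143°: 346 + 143 = 489 → 489 − 360 = 129°
split-comp 32° ↑ +212°: 129 + 212 = 341°
triadic ↑ +120°: 341 + 120 = 461 → 461 − 360 = 101°
split-comp 22° ↓ +158°: 101 + 158 = 259°

259°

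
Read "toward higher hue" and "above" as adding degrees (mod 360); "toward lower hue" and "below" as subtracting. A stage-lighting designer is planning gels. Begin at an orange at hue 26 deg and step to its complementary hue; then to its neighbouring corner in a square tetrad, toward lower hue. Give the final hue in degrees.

26 + 180 = 206°   (complement)
206 − 90 = 116°   (square ↓)

116°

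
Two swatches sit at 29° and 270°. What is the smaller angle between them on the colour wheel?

|29 − 270| = 241.
The shorter arc is 360 − 241 = 119°.

119°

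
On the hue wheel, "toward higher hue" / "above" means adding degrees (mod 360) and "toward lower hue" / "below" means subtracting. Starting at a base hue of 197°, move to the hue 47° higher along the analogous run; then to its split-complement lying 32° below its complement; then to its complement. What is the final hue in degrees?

197 + 47 = 244°   (analog 47° ↑)
244 + 148 = 392 → 392 − 360 = 32°   (split-comp 32° ↓)
32 + 180 = 212°   (complement)

212°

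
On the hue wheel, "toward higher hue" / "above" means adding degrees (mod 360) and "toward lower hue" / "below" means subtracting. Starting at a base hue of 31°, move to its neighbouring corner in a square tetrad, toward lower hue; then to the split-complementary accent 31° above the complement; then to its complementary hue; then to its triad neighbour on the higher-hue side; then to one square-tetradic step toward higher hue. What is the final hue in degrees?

31 − 90 = -59 → -59 + 360 = 301°   (square ↓)
301 + 211 = 512 → 512 − 360 = 152°   (split-comp 31° ↑)
152 + 180 = 332°   (complement)
332 + 120 = 452 → 452 − 360 = 92°   (triadic ↑)
92 + 90 = 182°   (square ↑)

182°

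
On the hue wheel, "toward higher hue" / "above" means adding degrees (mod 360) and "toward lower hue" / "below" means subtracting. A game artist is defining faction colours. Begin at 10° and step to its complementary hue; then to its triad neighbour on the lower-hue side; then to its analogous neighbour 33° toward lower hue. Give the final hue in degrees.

+180° (complement): 10 + 180 = 190°
−120° (triadic ↓): 190 − 120 = 70°
−33° (analog 33° ↓): 70 − 33 = 37°

37°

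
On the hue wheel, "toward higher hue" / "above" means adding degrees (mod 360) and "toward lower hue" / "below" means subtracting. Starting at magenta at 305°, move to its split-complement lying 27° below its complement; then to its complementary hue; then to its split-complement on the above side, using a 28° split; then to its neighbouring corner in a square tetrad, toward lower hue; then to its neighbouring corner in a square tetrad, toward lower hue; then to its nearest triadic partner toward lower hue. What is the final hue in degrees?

+153° (split-comp 27° ↓): 305 + 153 = 458 → 458 − 360 = 98°
+180° (complement): 98 + 180 = 278°
+208° (split-comp 28° ↑): 278 + 208 = 486 → 486 − 360 = 126°
−90° (square ↓): 126 − 90 = 36°
−90° (square ↓): 36 − 90 = -54 → -54 + 360 = 306°
−120° (triadic ↓): 306 − 120 = 186°

186°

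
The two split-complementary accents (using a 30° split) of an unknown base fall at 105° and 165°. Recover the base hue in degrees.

315°

The accents sit 30° either side of the complement, so the complement is their short-arc midpoint on the wheel.
Short-arc midpoint of 105° and 165°: 135°.
Base is 180° from the complement: 135 − 180 = -45 → -45 + 360 = 315°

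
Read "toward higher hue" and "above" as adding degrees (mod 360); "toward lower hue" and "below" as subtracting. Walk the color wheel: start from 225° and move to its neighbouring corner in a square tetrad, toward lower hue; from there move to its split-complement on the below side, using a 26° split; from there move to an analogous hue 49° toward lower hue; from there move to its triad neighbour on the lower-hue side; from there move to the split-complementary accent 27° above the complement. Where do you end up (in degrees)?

−90° (square ↓): 225 − 90 = 135°
+154° (split-comp 26° ↓): 135 + 154 = 289°
−49° (analog 49° ↓): 289 − 49 = 240°
−120° (triadic ↓): 240 − 120 = 120°
+207° (split-comp 27° ↑): 120 + 207 = 327°

327°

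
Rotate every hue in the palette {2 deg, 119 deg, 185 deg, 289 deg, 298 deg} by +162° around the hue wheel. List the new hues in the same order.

2 + 162 = 164°
119 + 162 = 281°
185 + 162 = 347°
289 + 162 = 451 → 451 − 360 = 91°
298 + 162 = 460 → 460 − 360 = 100°

164°, 281°, 347°, 91°, 100°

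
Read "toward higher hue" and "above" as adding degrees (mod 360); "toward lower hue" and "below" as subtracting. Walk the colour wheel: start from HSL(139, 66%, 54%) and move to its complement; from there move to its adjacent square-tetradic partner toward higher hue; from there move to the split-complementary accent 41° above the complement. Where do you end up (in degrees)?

139 + 180 = 319°   (complement)
319 + 90 = 409 → 409 − 360 = 49°   (square ↑)
49 + 221 = 270°   (split-comp 41° ↑)

270°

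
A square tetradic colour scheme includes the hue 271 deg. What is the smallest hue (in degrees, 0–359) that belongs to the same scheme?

A square tetradic scheme places four hues every 90°.
The full set through 271° is {1°, 91°, 181°, 271°}.

1°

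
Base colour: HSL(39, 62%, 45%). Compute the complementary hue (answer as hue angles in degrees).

The complement sits 180° across the wheel.
39 + 180 = 219°

219°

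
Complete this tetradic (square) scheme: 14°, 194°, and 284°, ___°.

A square tetradic scheme places four hues every 90°.
The full set through 14° is {14°, 104°, 194°, 284°}.
Given {14°, 194°, 284°}, the missing hue is 104°.

104°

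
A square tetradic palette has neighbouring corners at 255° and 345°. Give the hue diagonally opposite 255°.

75°

A square tetradic scheme places four hues 90° apart; opposite corners are 180° apart.
255 + 180 = 435 → 435 − 360 = 75°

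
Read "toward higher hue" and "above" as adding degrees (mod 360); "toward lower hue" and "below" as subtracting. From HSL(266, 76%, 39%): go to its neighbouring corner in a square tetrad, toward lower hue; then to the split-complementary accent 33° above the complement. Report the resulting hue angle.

29°

−90° (square ↓): 266 − 90 = 176°
+213° (split-comp 33° ↑): 176 + 213 = 389 → 389 − 360 = 29°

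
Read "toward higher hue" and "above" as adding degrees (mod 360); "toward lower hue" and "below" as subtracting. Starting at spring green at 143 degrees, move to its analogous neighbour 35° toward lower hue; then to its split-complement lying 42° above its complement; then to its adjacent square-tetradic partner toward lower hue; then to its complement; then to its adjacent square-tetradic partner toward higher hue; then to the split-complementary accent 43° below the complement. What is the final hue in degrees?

analog 35° ↓ −35°: 143 − 35 = 108°
split-comp 42° ↑ +222°: 108 + 222 = 330°
square ↓ −90°: 330 − 90 = 240°
complement +180°: 240 + 180 = 420 → 420 − 360 = 60°
square ↑ +90°: 60 + 90 = 150°
split-comp 43° ↓ +137°: 150 + 137 = 287°

287°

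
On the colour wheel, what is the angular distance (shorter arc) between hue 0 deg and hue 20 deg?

20°

|0 − 20| = 20.
20 ≤ 180, so the shorter arc is 20°.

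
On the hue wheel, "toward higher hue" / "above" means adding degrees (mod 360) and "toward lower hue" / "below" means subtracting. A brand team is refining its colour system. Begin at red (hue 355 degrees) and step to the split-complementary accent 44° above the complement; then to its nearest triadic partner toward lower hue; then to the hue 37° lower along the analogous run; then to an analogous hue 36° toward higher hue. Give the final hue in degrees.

+224° (split-comp 44° ↑): 355 + 224 = 579 → 579 − 360 = 219°
−120° (triadic ↓): 219 − 120 = 99°
−37° (analog 37° ↓): 99 − 37 = 62°
+36° (analog 36° ↑): 62 + 36 = 98°

98°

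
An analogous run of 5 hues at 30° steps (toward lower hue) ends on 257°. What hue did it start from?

17°

4 steps of 30° (toward lower hue) give a net shift of −120°.
Start = end − shift: 257 + 120 = 377 → 377 − 360 = 17°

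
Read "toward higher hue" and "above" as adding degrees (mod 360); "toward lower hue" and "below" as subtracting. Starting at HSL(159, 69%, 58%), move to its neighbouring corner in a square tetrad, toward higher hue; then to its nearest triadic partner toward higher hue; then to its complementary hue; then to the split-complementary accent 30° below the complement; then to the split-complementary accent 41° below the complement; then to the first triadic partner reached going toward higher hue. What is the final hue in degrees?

+90° (square ↑): 159 + 90 = 249°
+120° (triadic ↑): 249 + 120 = 369 → 369 − 360 = 9°
+180° (complement): 9 + 180 = 189°
+150° (split-comp 30° ↓): 189 + 150 = 339°
+139° (split-comp 41° ↓): 339 + 139 = 478 → 478 − 360 = 118°
+120° (triadic ↑): 118 + 120 = 238°

238°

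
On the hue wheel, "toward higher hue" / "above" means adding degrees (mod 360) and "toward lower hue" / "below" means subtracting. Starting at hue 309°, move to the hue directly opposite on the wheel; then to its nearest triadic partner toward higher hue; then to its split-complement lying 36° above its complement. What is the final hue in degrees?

complement +180°: 309 + 180 = 489 → 489 − 360 = 129°
triadic ↑ +120°: 129 + 120 = 249°
split-comp 36° ↑ +216°: 249 + 216 = 465 → 465 − 360 = 105°

105°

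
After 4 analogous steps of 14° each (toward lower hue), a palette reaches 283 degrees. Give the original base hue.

4 steps of 14° (toward lower hue) give a net shift of −56°.
Start = end − shift: 283 + 56 = 339°

339°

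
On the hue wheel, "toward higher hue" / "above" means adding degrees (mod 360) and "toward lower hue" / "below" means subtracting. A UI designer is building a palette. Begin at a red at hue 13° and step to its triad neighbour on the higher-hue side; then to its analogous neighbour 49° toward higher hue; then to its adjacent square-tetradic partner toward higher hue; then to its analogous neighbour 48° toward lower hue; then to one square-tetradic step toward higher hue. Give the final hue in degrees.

13 + 120 = 133°   (triadic ↑)
133 + 49 = 182°   (analog 49° ↑)
182 + 90 = 272°   (square ↑)
272 − 48 = 224°   (analog 48° ↓)
224 + 90 = 314°   (square ↑)

314°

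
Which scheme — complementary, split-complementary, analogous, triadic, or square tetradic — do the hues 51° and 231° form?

Sort the hues: 51°, 231°.
Successive gaps around the wheel: 180°, 180°.
Two hues 180° apart are complementary.

complementary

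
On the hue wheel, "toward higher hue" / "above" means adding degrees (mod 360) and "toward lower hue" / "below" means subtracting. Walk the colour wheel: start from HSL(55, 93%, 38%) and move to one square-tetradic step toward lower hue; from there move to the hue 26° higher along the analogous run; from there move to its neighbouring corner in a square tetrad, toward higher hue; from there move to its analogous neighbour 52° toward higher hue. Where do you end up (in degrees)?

133°

55 − 90 = -35 → -35 + 360 = 325°   (square ↓)
325 + 26 = 351°   (analog 26° ↑)
351 + 90 = 441 → 441 − 360 = 81°   (square ↑)
81 + 52 = 133°   (analog 52° ↑)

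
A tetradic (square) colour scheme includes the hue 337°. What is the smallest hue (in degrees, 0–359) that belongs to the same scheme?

67°

A square tetradic scheme places four hues every 90°.
The full set through 337° is {67°, 157°, 247°, 337°}.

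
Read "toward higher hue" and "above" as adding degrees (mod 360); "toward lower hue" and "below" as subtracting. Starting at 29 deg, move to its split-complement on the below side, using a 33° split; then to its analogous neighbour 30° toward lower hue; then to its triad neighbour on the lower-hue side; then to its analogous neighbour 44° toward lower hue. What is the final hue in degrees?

+147° (split-comp 33° ↓): 29 + 147 = 176°
−30° (analog 30° ↓): 176 − 30 = 146°
−120° (triadic ↓): 146 − 120 = 26°
−44° (analog 44° ↓): 26 − 44 = -18 → -18 + 360 = 342°

342°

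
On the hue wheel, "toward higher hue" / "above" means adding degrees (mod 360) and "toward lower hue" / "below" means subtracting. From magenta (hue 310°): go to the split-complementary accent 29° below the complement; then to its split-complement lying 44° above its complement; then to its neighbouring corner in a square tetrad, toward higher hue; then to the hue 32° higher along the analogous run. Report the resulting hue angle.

87°

+151° (split-comp 29° ↓): 310 + 151 = 461 → 461 − 360 = 101°
+224° (split-comp 44° ↑): 101 + 224 = 325°
+90° (square ↑): 325 + 90 = 415 → 415 − 360 = 55°
+32° (analog 32° ↑): 55 + 32 = 87°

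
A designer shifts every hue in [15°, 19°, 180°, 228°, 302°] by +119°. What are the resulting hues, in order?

134°, 138°, 299°, 347°, 61°

15 + 119 = 134°
19 + 119 = 138°
180 + 119 = 299°
228 + 119 = 347°
302 + 119 = 421 → 421 − 360 = 61°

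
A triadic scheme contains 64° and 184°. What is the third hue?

304°

A triad spaces three hues 120° apart.
The full set is {64°, 184°, 304°}.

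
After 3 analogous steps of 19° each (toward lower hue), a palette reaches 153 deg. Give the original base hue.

3 steps of 19° (toward lower hue) give a net shift of −57°.
Start = end − shift: 153 + 57 = 210°

210°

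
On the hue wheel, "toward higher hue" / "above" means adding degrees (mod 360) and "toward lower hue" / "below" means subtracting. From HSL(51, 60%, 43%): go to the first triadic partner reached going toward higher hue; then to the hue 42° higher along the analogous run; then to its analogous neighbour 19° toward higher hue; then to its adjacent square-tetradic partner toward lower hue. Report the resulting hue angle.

+120° (triadic ↑): 51 + 120 = 171°
+42° (analog 42° ↑): 171 + 42 = 213°
+19° (analog 19° ↑): 213 + 19 = 232°
−90° (square ↓): 232 − 90 = 142°

142°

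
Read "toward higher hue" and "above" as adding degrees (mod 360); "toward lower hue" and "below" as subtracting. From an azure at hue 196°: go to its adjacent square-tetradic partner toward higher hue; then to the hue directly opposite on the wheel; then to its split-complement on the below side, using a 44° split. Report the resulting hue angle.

242°

196 + 90 = 286°   (square ↑)
286 + 180 = 466 → 466 − 360 = 106°   (complement)
106 + 136 = 242°   (split-comp 44° ↓)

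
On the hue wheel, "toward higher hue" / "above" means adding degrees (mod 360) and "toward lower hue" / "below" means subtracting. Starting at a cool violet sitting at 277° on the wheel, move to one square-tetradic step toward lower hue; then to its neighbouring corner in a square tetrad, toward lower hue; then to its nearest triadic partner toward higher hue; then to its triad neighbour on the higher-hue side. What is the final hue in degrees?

337°

square ↓ −90°: 277 − 90 = 187°
square ↓ −90°: 187 − 90 = 97°
triadic ↑ +120°: 97 + 120 = 217°
triadic ↑ +120°: 217 + 120 = 337°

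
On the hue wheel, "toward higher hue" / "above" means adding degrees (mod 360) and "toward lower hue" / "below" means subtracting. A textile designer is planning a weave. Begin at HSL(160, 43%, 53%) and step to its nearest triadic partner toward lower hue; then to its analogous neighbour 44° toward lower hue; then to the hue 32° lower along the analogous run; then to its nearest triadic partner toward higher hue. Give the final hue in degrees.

84°

triadic ↓ −120°: 160 − 120 = 40°
analog 44° ↓ −44°: 40 − 44 = -4 → -4 + 360 = 356°
analog 32° ↓ −32°: 356 − 32 = 324°
triadic ↑ +120°: 324 + 120 = 444 → 444 − 360 = 84°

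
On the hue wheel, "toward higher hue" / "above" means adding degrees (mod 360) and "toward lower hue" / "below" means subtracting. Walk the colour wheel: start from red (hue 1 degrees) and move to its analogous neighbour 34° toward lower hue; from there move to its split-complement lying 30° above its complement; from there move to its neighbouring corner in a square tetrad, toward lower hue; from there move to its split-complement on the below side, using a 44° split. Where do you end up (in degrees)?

analog 34° ↓ −34°: 1 − 34 = -33 → -33 + 360 = 327°
split-comp 30° ↑ +210°: 327 + 210 = 537 → 537 − 360 = 177°
square ↓ −90°: 177 − 90 = 87°
split-comp 44° ↓ +136°: 87 + 136 = 223°

223°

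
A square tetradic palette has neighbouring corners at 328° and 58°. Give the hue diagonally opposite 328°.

148°

A square tetradic scheme places four hues 90° apart; opposite corners are 180° apart.
328 + 180 = 508 → 508 − 360 = 148°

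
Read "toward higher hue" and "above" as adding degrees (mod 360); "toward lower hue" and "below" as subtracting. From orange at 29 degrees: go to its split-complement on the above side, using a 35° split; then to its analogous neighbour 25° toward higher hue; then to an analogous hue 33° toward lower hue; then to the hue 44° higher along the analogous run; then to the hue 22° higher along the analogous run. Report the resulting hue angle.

302°

29 + 215 = 244°   (split-comp 35° ↑)
244 + 25 = 269°   (analog 25° ↑)
269 − 33 = 236°   (analog 33° ↓)
236 + 44 = 280°   (analog 44° ↑)
280 + 22 = 302°   (analog 22° ↑)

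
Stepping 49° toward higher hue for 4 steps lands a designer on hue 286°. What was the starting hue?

4 steps of 49° (toward higher hue) give a net shift of +196°.
Start = end − shift: 286 − 196 = 90°

90°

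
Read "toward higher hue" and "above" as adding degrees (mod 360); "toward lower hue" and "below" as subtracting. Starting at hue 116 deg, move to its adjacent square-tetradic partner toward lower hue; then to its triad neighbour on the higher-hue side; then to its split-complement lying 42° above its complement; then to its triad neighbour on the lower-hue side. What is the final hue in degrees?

248°

−90° (square ↓): 116 − 90 = 26°
+120° (triadic ↑): 26 + 120 = 146°
+222° (split-comp 42° ↑): 146 + 222 = 368 → 368 − 360 = 8°
−120° (triadic ↓): 8 − 120 = -112 → -112 + 360 = 248°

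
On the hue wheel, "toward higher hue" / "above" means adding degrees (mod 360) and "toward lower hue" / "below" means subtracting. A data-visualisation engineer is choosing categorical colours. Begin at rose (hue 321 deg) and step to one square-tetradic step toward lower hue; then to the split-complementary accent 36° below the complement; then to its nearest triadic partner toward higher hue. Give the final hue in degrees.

321 − 90 = 231°   (square ↓)
231 + 144 = 375 → 375 − 360 = 15°   (split-comp 36° ↓)
15 + 120 = 135°   (triadic ↑)

135°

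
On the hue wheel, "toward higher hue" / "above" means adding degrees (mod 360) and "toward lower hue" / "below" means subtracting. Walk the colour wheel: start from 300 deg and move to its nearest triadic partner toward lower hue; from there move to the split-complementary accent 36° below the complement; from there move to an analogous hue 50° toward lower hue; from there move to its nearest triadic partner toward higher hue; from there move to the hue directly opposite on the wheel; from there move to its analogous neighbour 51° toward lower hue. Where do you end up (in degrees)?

163°

300 − 120 = 180°   (triadic ↓)
180 + 144 = 324°   (split-comp 36° ↓)
324 − 50 = 274°   (analog 50° ↓)
274 + 120 = 394 → 394 − 360 = 34°   (triadic ↑)
34 + 180 = 214°   (complement)
214 − 51 = 163°   (analog 51° ↓)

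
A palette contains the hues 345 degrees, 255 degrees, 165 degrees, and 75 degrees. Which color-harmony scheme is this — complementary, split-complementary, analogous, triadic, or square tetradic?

Sort the hues: 75°, 165°, 255°, 345°.
Successive gaps around the wheel: 90°, 90°, 90°, 90°.
Four hues every 90° form a square tetradic scheme.

square tetradic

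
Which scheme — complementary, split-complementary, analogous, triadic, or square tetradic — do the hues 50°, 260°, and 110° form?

Sort the hues: 50°, 110°, 260°.
Successive gaps around the wheel: 60°, 150°, 150°.
Two 150° gaps and one 60° gap — a base hue opposite a pair of accents 30° either side of its complement — is the split-complementary pattern.

split-complementary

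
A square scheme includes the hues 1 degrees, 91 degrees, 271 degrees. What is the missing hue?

A square tetradic scheme places four hues every 90°.
The full set through 1° is {1°, 91°, 181°, 271°}.
Given {1°, 91°, 271°}, the missing hue is 181°.

181°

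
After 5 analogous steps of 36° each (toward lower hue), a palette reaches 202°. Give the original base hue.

5 steps of 36° (toward lower hue) give a net shift of −180°.
Start = end − shift: 202 + 180 = 382 → 382 − 360 = 22°

22°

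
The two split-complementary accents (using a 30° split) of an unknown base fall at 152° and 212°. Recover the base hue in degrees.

2°

The accents sit 30° either side of the complement, so the complement is their short-arc midpoint on the wheel.
Short-arc midpoint of 152° and 212°: 182°.
Base is 180° from the complement: 182 − 180 = 2°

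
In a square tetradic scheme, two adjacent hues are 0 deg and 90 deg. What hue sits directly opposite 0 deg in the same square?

180°

A square tetradic scheme places four hues 90° apart; opposite corners are 180° apart.
0 + 180 = 180°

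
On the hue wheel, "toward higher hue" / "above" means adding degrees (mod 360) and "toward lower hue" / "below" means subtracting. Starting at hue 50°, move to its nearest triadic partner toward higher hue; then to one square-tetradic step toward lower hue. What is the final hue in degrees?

+120° (triadic ↑): 50 + 120 = 170°
−90° (square ↓): 170 − 90 = 80°

80°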